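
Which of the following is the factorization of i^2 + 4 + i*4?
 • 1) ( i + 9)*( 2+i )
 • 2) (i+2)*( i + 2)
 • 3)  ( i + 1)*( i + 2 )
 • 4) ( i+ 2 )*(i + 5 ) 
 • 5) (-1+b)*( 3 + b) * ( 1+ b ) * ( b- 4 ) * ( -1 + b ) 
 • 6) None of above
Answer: 2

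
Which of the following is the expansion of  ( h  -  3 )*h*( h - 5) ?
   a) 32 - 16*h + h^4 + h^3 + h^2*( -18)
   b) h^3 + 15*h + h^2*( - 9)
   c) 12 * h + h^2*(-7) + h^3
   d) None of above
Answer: d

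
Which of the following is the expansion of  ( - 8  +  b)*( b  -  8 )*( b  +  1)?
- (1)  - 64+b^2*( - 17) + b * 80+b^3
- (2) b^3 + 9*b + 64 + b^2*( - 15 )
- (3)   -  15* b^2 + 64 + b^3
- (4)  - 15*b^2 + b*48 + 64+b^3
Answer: 4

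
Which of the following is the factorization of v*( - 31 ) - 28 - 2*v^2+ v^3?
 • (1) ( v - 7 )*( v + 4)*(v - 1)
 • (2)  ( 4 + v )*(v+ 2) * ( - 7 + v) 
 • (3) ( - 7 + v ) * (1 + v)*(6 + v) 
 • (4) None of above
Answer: 4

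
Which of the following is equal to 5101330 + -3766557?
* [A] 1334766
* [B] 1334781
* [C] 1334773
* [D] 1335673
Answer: C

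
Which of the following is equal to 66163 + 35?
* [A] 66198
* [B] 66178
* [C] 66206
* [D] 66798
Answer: A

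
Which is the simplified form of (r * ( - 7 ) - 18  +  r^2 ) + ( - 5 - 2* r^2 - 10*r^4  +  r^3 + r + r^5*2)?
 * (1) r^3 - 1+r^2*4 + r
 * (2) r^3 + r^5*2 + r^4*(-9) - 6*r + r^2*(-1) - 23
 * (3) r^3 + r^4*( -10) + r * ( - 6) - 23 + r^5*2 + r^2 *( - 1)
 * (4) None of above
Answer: 3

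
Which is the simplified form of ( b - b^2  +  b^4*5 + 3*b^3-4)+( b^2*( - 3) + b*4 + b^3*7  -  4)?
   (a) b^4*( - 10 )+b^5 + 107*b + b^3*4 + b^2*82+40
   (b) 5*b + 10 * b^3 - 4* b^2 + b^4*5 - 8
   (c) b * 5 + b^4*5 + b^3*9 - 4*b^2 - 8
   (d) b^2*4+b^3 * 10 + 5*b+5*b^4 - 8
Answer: b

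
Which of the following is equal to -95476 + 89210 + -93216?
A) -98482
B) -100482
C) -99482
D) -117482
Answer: C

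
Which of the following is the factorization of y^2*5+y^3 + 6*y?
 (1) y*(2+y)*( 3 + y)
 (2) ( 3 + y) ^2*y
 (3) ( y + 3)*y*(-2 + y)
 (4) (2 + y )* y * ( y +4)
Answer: 1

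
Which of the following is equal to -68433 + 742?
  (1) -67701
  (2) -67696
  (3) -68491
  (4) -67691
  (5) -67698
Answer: 4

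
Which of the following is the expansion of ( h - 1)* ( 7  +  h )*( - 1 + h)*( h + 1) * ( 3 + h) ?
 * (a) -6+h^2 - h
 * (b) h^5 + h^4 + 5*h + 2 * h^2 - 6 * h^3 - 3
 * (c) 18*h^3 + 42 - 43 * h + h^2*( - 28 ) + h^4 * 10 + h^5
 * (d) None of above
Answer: d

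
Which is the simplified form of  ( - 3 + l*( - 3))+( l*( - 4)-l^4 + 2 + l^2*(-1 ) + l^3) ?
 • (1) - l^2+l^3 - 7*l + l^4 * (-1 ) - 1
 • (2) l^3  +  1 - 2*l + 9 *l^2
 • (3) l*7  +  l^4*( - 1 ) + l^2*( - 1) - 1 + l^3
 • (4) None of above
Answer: 1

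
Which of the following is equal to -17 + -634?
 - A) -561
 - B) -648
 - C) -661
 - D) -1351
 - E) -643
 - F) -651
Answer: F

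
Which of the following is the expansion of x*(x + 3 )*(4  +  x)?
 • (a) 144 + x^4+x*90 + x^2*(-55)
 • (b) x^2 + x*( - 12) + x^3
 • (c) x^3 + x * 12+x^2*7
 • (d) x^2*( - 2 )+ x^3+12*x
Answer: c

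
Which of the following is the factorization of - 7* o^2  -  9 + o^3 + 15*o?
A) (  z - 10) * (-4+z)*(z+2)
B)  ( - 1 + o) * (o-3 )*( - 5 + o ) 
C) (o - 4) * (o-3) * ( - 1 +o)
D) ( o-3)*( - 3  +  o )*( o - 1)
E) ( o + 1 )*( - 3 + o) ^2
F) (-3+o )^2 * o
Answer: D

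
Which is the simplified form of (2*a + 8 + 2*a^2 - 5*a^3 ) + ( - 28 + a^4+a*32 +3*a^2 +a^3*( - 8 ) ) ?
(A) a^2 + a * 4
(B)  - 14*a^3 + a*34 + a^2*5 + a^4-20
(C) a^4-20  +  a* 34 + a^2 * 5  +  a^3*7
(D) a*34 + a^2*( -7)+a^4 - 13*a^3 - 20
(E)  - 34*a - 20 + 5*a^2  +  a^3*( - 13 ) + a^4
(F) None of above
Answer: F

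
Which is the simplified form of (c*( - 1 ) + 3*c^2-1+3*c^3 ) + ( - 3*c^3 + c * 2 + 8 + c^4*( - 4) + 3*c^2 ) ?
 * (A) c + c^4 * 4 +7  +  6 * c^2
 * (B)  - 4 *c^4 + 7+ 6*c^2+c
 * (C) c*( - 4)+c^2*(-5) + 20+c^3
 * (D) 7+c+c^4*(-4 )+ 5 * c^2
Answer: B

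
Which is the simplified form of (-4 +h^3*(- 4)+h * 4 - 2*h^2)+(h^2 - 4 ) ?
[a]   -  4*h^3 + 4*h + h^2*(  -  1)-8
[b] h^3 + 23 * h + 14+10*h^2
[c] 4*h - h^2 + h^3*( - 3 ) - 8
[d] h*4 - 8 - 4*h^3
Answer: a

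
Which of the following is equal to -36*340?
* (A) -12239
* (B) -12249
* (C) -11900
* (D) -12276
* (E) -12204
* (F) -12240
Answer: F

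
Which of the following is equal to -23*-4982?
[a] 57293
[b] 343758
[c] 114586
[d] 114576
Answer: c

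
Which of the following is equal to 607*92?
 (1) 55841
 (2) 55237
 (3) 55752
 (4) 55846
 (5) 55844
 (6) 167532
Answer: 5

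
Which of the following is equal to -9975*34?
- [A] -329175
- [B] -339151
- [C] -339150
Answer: C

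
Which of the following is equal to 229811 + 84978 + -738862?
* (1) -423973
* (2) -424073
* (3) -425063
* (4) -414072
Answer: 2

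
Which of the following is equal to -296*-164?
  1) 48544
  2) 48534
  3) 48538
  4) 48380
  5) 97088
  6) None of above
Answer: 1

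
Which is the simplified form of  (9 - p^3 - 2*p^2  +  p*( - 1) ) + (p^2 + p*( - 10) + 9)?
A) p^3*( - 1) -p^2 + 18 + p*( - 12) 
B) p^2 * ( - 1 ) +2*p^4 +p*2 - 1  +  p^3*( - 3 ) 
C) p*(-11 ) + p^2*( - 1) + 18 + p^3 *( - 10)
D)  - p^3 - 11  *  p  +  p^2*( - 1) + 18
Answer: D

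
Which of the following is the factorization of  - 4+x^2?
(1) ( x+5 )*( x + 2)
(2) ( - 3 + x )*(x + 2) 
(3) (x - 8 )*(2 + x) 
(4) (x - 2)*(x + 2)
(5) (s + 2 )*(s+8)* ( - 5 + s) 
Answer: 4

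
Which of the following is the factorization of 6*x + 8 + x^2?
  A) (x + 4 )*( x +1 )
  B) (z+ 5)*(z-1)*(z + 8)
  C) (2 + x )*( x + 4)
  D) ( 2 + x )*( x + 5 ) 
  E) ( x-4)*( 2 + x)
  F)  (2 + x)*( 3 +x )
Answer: C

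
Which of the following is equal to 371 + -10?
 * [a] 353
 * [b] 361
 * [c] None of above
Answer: b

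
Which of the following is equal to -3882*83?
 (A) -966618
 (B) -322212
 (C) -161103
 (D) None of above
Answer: D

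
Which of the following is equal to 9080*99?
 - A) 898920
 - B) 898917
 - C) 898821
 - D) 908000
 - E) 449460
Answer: A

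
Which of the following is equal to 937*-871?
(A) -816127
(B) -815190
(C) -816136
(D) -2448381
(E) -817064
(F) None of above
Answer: A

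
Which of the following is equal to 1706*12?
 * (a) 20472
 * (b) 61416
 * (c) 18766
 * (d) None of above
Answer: a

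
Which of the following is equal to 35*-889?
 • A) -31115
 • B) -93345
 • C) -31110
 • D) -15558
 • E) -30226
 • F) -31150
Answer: A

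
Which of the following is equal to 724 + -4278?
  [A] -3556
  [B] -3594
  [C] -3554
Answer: C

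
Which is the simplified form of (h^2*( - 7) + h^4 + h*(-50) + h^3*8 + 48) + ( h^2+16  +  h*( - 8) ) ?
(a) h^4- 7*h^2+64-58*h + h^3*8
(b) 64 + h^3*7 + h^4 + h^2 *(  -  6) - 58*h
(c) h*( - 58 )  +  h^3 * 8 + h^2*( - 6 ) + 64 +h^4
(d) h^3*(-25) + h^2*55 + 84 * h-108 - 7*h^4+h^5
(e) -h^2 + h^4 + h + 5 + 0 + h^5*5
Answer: c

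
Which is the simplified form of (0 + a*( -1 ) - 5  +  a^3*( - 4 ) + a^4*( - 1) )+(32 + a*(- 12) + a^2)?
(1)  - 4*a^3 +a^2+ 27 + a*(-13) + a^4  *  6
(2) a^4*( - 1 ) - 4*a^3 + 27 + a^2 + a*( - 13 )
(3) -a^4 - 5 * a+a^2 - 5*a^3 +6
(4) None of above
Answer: 2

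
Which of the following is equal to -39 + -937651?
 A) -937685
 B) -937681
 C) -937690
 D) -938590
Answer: C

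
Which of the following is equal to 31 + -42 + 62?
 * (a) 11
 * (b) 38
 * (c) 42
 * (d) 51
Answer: d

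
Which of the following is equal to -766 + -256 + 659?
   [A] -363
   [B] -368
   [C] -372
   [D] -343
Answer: A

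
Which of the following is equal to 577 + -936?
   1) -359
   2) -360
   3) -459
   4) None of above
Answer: 1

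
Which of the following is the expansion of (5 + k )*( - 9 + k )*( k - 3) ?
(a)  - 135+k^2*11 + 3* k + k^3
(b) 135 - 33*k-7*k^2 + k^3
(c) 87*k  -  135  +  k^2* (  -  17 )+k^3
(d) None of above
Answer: b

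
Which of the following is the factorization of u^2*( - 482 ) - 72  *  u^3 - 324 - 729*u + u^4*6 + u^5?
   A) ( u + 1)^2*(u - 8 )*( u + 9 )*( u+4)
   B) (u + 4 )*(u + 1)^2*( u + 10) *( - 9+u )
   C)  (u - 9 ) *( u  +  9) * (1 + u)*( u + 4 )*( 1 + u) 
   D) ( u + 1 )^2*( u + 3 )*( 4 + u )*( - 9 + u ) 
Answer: C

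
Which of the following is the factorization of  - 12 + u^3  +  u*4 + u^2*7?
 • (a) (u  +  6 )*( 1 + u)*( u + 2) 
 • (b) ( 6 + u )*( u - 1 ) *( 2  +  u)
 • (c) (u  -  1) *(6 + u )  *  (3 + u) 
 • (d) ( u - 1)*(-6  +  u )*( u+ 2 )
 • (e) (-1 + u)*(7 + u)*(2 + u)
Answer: b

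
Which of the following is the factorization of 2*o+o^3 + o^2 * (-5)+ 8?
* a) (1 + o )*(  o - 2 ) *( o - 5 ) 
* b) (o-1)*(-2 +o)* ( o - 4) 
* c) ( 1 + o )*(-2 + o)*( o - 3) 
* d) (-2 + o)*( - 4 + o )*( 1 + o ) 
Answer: d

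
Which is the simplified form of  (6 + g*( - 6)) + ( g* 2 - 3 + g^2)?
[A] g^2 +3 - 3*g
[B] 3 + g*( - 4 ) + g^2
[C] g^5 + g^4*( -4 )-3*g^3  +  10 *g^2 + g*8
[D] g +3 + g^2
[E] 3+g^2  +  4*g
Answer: B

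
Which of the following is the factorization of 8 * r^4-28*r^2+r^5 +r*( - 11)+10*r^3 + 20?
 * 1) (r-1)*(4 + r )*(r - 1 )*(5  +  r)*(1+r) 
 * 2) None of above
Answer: 1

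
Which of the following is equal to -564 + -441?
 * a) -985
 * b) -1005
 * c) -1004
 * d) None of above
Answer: b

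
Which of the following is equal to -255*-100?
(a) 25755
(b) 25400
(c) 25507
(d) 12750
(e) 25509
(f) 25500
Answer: f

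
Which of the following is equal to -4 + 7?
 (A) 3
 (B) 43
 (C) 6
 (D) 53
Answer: A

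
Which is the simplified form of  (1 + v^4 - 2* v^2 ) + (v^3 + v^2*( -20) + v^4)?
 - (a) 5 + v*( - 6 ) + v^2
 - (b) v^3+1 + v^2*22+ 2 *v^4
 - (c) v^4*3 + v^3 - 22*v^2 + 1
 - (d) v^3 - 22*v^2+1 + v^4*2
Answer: d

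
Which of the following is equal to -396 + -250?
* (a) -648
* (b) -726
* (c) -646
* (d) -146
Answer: c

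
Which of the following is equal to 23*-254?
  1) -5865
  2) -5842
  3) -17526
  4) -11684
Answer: 2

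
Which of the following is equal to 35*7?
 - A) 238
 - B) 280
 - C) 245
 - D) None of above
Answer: C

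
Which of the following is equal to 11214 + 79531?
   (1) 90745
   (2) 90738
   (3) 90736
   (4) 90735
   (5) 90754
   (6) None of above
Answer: 1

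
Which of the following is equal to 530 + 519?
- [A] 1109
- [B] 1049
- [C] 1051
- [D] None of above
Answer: B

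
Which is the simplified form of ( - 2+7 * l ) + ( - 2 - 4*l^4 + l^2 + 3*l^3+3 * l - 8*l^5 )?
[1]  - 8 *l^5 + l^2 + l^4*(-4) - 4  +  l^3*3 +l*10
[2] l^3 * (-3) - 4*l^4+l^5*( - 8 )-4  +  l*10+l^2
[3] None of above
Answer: 1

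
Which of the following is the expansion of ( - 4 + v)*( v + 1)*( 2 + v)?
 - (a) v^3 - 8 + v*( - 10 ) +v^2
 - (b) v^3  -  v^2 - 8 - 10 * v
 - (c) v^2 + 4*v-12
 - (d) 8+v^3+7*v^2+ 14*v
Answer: b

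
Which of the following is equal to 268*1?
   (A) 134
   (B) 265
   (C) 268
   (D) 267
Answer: C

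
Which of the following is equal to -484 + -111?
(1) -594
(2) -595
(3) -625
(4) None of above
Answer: 2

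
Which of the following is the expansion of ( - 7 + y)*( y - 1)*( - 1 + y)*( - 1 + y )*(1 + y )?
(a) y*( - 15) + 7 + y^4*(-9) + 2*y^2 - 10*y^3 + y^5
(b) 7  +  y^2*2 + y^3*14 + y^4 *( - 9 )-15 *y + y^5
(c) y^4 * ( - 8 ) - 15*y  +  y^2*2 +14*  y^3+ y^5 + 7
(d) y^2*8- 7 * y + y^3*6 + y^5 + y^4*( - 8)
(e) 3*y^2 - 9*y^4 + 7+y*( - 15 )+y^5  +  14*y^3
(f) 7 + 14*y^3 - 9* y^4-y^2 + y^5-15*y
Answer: b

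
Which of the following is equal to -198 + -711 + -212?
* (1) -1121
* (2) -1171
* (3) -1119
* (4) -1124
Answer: 1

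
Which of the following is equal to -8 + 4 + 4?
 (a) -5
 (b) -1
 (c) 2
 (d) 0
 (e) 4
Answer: d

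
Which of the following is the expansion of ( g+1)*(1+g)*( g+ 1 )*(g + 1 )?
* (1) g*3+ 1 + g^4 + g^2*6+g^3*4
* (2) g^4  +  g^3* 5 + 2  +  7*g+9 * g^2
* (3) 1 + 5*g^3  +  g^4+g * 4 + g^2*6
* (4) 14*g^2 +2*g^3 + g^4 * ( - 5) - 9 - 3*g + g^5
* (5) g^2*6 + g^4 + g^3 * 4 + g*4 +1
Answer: 5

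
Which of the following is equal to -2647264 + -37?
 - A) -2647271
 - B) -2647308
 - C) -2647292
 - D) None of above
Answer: D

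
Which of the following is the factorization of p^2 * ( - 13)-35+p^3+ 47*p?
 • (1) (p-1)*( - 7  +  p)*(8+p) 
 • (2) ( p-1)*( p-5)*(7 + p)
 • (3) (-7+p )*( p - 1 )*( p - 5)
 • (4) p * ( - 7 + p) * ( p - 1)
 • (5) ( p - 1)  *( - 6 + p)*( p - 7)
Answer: 3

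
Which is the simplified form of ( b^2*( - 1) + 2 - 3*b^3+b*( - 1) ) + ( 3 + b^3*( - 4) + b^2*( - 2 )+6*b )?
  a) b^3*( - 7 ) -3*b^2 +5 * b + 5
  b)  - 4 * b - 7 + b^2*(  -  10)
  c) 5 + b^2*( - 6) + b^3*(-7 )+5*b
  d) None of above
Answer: a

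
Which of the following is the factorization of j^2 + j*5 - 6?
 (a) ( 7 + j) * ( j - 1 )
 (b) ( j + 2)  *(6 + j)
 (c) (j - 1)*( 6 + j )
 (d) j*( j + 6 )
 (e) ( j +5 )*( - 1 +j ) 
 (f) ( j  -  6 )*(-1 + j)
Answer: c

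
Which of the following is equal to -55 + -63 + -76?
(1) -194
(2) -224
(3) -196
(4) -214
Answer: 1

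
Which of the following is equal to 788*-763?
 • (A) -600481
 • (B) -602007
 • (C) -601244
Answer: C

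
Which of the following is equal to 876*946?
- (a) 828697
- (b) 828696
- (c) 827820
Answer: b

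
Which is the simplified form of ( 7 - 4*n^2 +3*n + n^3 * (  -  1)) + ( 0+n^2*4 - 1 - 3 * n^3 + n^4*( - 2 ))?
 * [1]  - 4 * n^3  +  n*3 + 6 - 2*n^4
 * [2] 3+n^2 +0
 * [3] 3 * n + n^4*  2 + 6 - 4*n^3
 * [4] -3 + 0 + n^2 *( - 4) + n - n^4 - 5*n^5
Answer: 1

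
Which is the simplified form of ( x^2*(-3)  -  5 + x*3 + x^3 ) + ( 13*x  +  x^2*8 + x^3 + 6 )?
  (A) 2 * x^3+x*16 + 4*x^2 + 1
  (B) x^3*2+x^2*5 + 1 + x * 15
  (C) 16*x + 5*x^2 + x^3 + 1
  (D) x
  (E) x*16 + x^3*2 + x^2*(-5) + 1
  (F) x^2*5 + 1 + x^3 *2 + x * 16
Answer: F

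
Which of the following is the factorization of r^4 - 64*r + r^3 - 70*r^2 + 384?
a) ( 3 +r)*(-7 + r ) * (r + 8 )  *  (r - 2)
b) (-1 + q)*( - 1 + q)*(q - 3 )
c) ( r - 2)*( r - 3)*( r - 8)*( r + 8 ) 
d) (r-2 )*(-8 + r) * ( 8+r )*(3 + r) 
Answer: d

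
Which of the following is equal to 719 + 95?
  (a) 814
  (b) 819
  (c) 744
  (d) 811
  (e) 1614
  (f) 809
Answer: a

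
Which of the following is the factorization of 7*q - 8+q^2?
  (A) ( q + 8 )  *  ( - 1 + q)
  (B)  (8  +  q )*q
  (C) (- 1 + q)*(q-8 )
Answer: A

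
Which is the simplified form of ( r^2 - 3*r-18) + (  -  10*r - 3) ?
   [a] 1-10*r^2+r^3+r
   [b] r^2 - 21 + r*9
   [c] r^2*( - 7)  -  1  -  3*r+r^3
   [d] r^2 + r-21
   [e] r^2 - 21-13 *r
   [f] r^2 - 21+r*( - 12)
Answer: e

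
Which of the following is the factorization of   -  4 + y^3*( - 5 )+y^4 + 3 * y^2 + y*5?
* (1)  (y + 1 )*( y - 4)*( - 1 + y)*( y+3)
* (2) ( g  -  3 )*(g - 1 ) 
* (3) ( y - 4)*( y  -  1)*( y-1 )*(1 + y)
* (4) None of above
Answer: 3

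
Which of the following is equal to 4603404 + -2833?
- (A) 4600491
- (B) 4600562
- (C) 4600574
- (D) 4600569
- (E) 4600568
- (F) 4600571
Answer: F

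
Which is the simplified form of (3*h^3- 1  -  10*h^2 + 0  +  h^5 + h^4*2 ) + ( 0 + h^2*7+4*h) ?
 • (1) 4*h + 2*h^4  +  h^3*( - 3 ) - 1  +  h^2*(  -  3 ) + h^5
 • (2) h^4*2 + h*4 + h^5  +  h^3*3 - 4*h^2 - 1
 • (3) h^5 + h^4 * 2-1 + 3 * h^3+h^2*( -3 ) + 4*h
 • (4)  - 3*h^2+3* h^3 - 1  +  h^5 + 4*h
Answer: 3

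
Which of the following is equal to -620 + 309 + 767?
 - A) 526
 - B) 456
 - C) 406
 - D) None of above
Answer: B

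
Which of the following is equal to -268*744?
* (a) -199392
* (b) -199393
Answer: a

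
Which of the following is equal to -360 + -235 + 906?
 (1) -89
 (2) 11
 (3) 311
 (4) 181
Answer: 3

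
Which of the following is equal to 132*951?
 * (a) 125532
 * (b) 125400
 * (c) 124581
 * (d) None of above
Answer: a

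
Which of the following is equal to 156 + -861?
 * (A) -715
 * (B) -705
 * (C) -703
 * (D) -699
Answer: B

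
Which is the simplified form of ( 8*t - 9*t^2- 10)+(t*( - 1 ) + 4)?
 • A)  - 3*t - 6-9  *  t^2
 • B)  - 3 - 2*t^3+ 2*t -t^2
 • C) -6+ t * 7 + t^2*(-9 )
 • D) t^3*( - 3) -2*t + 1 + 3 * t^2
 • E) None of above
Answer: C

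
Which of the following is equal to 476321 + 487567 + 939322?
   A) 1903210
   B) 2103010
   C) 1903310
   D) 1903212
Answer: A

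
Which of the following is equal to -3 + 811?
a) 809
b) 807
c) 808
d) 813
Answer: c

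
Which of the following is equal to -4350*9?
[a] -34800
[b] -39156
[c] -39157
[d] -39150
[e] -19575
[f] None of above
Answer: d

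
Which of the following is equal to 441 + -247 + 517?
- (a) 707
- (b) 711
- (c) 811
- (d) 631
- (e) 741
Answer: b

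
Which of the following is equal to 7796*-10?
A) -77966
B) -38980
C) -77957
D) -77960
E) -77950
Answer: D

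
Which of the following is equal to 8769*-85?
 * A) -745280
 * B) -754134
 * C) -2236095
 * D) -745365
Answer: D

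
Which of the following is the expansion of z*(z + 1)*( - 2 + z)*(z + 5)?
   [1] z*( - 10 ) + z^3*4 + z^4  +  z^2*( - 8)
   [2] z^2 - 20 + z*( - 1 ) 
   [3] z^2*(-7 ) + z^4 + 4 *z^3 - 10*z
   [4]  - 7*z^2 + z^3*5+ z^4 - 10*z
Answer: 3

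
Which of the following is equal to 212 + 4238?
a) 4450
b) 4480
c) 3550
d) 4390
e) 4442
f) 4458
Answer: a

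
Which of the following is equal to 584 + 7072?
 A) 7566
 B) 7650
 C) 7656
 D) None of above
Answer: C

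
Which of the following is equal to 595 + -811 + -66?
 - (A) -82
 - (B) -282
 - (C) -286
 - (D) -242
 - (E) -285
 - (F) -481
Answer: B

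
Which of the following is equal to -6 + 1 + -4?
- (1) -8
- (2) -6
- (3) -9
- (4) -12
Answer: 3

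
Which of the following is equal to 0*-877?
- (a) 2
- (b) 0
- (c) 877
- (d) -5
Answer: b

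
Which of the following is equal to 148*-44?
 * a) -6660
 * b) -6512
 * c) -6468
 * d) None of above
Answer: b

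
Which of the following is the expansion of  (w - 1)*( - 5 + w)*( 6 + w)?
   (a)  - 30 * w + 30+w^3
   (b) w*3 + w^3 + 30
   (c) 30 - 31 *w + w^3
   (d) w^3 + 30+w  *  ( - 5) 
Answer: c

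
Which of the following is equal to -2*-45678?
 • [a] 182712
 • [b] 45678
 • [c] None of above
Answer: c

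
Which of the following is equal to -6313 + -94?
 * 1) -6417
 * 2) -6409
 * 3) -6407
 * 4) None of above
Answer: 3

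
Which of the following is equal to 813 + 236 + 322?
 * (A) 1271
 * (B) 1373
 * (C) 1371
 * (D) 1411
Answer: C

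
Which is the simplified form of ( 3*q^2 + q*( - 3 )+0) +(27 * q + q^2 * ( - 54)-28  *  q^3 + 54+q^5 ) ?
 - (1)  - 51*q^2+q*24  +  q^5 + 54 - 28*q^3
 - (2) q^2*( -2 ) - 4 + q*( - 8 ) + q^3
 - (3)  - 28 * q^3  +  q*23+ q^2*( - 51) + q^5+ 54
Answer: 1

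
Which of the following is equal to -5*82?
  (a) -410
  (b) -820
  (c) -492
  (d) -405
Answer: a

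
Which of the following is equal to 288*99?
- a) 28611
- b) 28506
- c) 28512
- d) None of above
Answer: c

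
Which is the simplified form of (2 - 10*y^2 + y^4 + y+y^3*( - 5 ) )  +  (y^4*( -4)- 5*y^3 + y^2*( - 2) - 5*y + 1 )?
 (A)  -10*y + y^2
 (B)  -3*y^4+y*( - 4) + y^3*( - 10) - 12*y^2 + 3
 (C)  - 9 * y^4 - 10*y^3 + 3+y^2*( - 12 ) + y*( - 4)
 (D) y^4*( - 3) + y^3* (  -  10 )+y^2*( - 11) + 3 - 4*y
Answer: B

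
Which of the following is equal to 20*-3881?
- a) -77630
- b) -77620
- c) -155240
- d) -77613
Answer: b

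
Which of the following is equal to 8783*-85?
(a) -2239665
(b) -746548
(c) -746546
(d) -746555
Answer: d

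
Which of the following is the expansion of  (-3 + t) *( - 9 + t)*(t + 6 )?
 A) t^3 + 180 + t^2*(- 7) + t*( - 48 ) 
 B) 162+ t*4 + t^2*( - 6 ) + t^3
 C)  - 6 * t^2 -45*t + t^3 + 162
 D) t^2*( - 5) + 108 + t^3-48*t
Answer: C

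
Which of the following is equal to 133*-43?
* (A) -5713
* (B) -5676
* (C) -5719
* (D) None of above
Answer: C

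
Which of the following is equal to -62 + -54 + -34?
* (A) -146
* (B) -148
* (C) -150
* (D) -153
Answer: C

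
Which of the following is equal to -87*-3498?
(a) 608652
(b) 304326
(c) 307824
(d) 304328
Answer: b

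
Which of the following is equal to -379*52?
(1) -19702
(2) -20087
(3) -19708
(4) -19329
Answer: 3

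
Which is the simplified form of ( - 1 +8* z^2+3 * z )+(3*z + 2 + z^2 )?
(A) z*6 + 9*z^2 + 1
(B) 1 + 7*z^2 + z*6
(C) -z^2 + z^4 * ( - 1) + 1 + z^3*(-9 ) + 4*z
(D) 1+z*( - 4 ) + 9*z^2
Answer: A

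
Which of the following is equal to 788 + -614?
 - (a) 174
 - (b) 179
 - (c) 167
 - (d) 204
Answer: a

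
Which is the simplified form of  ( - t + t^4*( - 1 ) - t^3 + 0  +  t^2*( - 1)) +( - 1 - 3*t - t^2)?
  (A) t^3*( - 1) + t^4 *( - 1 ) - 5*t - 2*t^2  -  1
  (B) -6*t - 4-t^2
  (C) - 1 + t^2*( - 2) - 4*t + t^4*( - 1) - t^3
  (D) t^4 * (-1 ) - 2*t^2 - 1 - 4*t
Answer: C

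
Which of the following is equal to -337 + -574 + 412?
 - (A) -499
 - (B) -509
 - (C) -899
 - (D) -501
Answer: A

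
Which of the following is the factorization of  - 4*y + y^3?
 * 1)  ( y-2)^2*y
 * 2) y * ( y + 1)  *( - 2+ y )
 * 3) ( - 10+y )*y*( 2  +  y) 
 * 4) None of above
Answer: 4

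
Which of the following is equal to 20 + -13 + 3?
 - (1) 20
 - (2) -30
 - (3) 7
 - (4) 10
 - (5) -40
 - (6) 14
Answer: 4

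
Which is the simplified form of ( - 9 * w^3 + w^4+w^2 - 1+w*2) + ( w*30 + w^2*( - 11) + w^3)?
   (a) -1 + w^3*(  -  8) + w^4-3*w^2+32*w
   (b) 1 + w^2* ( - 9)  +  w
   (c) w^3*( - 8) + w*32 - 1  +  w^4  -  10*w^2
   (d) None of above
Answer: c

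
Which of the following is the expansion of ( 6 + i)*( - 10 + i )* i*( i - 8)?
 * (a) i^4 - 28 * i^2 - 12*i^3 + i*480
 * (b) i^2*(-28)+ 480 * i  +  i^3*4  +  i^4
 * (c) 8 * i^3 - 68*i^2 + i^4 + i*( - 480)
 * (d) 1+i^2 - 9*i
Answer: a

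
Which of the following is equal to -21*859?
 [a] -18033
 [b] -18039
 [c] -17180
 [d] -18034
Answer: b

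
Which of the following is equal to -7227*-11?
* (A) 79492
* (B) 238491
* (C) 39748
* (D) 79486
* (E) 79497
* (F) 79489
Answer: E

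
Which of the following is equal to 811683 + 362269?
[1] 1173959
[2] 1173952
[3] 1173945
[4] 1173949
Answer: 2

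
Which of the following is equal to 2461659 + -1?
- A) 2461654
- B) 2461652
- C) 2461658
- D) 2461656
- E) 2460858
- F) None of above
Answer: C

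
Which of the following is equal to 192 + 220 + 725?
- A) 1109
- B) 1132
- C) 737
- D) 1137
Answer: D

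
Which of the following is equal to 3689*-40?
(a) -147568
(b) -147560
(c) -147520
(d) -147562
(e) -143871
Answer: b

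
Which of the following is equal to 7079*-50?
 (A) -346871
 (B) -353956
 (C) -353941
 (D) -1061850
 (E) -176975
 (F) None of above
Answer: F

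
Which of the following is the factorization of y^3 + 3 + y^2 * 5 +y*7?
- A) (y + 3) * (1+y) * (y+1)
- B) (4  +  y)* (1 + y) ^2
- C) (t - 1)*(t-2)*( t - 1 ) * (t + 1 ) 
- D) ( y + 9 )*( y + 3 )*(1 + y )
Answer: A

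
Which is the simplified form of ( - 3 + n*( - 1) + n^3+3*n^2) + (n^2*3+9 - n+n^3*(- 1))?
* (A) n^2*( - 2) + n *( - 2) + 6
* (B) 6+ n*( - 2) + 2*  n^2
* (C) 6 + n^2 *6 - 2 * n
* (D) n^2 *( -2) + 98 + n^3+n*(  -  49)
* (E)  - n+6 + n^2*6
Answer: C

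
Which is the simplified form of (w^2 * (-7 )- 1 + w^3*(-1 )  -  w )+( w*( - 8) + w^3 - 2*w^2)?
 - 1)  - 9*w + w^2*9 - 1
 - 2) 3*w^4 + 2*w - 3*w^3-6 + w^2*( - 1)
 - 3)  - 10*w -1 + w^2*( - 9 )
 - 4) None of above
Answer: 4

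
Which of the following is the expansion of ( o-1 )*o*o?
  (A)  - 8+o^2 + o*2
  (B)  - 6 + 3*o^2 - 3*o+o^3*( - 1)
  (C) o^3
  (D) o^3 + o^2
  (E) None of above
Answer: E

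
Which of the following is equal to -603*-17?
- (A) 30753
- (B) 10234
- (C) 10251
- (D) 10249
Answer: C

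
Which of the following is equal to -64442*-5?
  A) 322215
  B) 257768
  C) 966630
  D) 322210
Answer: D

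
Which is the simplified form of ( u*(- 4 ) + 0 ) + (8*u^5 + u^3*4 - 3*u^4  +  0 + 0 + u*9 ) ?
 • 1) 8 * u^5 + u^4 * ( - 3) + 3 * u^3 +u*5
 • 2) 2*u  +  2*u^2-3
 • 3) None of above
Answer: 3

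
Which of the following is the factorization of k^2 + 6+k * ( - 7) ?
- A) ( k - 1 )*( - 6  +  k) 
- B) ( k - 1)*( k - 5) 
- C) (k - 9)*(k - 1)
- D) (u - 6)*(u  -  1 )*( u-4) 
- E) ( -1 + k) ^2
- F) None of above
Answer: A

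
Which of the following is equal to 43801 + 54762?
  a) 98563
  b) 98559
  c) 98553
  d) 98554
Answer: a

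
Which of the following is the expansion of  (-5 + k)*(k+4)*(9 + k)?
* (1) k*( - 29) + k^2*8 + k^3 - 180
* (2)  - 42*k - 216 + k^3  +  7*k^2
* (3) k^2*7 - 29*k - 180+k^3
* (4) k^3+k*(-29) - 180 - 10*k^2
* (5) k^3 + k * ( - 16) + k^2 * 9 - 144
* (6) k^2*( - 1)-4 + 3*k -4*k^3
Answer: 1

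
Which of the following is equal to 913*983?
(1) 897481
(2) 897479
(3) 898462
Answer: 2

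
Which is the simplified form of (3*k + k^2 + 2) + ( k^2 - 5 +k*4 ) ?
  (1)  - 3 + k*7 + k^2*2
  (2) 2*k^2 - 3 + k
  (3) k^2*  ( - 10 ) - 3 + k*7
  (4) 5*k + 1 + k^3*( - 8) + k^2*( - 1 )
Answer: 1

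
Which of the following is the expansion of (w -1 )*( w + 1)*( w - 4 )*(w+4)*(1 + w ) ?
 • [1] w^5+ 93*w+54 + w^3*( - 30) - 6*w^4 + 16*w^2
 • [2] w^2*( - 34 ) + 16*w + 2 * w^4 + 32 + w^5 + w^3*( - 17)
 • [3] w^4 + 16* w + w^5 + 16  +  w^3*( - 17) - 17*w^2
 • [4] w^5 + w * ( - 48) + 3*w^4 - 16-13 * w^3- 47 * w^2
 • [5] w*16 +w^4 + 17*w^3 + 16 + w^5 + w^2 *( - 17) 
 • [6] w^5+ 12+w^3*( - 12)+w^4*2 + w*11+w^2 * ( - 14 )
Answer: 3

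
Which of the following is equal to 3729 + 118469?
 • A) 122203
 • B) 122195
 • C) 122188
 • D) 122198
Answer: D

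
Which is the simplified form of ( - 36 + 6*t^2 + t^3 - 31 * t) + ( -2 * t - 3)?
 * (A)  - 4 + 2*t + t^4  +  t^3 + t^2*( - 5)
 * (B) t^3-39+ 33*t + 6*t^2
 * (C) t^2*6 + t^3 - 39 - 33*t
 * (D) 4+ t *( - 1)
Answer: C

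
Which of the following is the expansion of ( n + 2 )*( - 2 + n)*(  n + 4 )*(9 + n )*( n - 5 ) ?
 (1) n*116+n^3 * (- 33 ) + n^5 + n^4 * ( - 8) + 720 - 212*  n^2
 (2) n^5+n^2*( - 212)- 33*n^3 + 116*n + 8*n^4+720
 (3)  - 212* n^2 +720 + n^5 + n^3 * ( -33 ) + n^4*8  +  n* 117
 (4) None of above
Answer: 2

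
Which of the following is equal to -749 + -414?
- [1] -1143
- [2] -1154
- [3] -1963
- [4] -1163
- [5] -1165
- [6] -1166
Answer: 4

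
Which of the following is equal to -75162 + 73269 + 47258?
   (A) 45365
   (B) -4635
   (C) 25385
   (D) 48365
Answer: A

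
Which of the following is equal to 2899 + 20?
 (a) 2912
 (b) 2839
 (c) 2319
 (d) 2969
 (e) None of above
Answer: e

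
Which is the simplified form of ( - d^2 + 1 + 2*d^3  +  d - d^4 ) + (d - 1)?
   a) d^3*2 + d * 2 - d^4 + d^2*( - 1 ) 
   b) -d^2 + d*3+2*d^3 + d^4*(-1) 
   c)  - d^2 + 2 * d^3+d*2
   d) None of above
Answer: a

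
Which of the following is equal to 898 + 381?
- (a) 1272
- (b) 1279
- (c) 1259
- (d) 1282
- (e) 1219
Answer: b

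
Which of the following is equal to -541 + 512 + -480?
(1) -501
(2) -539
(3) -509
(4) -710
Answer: 3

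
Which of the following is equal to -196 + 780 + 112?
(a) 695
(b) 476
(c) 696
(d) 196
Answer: c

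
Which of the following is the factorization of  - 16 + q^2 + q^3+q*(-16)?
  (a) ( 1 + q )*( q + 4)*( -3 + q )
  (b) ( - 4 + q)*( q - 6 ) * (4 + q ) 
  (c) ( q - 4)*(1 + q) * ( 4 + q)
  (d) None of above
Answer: c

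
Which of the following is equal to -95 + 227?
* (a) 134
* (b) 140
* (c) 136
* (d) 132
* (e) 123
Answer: d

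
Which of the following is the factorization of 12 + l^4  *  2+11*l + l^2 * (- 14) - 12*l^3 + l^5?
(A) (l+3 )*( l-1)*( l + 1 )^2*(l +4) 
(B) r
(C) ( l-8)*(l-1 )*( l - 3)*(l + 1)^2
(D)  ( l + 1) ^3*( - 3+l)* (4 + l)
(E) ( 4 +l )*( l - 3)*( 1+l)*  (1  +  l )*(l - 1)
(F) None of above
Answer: E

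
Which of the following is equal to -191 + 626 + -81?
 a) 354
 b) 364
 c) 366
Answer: a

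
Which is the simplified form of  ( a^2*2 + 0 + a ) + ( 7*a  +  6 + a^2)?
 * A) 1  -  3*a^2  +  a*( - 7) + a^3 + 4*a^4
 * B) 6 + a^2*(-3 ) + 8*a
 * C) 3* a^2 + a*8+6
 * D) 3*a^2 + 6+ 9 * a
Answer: C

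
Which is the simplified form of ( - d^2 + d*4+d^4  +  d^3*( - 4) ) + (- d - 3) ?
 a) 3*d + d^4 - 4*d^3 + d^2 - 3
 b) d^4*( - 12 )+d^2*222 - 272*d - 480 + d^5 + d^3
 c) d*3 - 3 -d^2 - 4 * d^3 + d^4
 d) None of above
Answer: c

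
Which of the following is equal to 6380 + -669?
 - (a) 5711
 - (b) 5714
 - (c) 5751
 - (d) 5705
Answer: a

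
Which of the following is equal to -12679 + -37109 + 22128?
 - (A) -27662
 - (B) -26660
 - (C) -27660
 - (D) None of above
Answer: C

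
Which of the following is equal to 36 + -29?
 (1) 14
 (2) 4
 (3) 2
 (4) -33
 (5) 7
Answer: 5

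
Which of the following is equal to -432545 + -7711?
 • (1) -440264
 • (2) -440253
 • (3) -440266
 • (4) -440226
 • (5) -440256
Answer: 5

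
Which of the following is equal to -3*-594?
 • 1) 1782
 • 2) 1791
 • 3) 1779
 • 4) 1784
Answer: 1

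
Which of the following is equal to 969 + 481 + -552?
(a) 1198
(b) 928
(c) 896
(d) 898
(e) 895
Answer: d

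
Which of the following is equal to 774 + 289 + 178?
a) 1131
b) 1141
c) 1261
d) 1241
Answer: d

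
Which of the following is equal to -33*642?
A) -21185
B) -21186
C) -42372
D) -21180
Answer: B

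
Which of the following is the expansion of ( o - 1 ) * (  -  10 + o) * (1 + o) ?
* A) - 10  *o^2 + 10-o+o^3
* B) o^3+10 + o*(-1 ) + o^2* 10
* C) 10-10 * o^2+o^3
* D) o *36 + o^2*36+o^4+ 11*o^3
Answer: A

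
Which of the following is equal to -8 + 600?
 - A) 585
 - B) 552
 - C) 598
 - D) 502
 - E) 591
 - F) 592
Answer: F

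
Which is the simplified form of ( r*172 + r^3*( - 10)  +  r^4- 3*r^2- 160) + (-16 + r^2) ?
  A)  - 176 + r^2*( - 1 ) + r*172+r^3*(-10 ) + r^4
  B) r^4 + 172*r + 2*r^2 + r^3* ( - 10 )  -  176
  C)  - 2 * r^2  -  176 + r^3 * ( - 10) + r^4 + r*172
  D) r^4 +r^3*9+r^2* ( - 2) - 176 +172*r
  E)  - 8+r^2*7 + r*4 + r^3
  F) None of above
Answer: C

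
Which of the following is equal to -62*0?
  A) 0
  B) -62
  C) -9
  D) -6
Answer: A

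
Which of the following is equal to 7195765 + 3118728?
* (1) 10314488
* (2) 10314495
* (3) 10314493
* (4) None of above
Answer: 3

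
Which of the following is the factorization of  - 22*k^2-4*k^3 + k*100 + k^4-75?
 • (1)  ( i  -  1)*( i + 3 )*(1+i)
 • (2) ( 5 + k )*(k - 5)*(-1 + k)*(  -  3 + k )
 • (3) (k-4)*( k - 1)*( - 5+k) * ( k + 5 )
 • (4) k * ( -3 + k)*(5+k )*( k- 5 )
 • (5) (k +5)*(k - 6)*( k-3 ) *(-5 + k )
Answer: 2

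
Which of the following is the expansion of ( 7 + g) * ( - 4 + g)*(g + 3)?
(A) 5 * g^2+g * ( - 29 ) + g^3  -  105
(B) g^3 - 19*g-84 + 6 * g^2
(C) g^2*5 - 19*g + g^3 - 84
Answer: B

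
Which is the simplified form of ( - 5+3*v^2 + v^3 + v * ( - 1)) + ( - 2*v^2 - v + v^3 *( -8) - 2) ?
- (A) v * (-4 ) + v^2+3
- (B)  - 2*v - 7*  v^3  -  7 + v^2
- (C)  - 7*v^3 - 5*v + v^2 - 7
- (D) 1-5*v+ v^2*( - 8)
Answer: B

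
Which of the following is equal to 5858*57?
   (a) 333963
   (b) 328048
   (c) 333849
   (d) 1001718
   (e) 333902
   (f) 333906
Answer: f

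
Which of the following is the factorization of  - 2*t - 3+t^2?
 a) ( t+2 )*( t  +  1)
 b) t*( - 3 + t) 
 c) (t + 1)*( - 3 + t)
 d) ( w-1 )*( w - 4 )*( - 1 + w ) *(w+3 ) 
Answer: c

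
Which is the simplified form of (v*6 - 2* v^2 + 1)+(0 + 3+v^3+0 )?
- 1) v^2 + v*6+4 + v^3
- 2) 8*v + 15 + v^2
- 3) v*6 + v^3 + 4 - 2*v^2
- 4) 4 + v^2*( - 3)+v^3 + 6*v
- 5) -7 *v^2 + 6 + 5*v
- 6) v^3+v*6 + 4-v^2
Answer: 3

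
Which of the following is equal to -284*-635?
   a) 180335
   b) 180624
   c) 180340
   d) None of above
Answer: c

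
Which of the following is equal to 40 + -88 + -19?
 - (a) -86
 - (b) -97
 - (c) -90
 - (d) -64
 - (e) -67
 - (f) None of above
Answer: e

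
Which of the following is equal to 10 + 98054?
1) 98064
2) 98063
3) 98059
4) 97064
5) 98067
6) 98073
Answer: 1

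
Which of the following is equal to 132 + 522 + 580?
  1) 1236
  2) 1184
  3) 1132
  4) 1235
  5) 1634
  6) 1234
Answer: 6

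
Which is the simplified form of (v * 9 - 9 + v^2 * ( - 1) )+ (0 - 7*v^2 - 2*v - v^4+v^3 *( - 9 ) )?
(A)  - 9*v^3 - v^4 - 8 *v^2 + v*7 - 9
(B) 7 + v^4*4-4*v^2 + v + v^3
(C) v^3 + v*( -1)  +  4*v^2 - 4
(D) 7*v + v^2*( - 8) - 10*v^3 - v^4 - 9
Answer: A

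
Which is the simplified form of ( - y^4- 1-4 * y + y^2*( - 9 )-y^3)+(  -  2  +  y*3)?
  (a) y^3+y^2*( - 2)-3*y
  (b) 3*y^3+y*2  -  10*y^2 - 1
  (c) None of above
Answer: c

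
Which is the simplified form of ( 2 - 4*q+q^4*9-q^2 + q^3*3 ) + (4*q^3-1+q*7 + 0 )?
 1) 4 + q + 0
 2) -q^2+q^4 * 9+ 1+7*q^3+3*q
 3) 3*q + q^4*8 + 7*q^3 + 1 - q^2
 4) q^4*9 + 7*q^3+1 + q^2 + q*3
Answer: 2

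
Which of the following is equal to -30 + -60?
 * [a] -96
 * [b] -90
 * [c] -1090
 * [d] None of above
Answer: b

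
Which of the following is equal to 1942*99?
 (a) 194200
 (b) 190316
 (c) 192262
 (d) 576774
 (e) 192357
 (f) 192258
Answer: f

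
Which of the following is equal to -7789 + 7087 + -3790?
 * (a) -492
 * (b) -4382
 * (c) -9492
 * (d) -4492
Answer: d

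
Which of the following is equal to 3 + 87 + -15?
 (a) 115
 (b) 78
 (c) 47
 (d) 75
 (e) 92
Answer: d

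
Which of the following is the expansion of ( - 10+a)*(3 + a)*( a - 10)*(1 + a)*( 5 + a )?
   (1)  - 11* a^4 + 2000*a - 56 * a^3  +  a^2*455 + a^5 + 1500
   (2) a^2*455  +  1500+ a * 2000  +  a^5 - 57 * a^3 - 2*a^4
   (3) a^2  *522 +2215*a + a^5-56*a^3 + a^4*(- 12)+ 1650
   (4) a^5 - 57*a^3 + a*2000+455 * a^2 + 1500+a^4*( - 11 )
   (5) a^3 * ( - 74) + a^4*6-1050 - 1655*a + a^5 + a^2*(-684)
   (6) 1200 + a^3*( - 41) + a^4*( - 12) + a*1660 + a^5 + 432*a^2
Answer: 4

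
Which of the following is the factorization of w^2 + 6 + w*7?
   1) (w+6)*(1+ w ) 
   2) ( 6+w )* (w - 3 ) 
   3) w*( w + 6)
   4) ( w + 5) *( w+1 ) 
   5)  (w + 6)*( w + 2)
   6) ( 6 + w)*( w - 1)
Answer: 1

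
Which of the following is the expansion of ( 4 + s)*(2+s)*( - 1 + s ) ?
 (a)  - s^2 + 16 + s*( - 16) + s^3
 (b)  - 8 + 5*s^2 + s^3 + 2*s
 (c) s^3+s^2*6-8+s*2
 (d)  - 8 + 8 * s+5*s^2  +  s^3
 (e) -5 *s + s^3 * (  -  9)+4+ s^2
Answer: b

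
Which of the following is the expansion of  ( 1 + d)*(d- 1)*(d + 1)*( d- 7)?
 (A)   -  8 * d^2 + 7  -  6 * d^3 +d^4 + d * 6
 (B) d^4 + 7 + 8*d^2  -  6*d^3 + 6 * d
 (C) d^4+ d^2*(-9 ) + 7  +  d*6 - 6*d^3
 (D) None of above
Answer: A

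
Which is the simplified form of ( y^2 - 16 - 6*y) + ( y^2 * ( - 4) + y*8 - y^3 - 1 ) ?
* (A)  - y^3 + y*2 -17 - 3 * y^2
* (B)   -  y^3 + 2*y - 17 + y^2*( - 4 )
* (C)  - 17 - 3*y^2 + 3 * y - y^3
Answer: A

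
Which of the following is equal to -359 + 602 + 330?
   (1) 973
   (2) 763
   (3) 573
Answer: 3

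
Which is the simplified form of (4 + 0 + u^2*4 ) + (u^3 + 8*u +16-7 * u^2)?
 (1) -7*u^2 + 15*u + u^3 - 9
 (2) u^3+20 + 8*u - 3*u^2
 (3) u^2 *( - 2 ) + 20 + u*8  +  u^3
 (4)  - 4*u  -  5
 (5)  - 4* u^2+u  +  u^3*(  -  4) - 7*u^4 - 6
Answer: 2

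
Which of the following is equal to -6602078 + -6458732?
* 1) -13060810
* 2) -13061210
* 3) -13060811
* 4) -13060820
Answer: 1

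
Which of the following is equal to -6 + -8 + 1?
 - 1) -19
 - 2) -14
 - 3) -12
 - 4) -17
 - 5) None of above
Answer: 5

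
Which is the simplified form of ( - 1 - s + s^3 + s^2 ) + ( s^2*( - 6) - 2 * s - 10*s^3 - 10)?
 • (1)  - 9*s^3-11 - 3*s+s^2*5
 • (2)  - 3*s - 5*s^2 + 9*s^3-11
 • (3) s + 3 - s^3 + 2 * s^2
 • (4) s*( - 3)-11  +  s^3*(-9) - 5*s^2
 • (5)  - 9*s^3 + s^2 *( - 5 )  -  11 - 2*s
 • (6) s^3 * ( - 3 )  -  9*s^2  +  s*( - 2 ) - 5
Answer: 4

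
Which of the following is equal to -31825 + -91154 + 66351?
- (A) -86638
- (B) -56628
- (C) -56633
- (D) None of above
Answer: B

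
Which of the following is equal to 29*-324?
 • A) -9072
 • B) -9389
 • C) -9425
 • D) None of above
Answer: D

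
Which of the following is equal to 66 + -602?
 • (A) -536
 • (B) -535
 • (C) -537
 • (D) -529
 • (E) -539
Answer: A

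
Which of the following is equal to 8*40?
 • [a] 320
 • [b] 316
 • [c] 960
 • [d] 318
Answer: a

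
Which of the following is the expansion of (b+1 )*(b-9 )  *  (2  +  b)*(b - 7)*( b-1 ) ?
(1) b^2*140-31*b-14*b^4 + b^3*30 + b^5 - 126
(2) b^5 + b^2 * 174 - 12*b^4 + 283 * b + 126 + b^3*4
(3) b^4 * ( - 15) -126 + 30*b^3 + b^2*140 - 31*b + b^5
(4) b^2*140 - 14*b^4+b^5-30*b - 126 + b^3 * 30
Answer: 1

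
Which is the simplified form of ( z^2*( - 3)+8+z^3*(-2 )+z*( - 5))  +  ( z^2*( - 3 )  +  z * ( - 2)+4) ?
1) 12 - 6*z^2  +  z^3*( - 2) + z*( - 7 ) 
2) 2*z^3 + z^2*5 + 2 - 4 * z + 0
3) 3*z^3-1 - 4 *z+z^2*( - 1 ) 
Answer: 1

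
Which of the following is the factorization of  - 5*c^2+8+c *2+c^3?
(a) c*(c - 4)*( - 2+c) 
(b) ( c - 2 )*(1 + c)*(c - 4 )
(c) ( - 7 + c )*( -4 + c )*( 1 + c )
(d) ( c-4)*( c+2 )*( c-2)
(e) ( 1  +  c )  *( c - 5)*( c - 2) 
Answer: b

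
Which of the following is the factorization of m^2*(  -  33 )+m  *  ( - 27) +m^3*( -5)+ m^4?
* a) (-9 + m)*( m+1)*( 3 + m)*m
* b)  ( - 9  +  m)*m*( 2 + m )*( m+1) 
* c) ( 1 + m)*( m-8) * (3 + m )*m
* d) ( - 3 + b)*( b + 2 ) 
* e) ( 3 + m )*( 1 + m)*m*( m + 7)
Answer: a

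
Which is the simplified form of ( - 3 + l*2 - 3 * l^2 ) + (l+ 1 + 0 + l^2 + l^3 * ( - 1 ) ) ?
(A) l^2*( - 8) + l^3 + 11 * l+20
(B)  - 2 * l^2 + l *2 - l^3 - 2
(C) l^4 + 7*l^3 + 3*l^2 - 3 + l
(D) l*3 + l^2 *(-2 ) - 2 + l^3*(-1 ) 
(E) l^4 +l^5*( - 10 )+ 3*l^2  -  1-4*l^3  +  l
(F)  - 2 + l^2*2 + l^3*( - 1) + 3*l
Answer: D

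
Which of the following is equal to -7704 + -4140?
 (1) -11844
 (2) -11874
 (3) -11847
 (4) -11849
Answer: 1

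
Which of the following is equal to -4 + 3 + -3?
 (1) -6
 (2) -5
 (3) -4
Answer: 3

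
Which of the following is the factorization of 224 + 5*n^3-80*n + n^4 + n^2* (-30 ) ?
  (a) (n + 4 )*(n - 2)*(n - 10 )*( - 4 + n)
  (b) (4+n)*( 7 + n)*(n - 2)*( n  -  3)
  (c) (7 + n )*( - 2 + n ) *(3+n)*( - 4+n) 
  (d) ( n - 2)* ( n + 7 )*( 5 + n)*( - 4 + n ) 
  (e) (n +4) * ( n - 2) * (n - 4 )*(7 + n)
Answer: e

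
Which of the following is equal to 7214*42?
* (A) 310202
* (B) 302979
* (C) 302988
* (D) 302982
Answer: C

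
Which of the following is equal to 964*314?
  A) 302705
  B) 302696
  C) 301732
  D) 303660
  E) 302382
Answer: B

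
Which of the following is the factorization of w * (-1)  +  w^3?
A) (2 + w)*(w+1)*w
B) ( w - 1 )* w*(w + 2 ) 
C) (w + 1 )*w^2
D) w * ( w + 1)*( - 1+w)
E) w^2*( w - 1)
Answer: D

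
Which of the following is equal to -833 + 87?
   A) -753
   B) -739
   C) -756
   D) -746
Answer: D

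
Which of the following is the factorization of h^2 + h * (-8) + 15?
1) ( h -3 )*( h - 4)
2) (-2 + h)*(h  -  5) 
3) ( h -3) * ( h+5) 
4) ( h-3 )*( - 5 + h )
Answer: 4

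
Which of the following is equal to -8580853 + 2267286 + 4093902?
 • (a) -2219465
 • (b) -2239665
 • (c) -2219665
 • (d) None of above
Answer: c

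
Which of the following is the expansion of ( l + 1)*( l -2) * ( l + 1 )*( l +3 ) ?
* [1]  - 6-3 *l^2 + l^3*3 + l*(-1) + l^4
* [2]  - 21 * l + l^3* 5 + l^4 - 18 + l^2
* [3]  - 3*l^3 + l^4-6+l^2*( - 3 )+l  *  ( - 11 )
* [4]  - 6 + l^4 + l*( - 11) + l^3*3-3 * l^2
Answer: 4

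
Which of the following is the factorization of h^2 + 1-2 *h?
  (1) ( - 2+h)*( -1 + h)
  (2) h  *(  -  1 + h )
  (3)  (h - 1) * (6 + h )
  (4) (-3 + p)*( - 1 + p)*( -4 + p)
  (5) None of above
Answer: 5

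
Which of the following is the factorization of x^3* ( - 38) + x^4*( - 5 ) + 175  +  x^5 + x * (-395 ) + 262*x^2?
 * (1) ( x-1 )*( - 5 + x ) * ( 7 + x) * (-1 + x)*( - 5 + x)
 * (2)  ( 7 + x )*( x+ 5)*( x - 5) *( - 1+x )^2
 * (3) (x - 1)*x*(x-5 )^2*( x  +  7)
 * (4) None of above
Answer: 1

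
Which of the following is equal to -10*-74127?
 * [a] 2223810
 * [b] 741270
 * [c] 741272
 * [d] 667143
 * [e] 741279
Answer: b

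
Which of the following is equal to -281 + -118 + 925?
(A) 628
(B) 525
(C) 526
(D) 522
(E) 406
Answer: C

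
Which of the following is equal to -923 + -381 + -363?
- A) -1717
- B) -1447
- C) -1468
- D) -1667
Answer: D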